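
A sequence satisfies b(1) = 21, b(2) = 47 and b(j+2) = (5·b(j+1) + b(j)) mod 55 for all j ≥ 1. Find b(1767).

Computing terms: b(1) = 21, b(2) = 47, b(3) = 36, b(4) = 7, b(5) = 16, b(6) = 32, b(7) = 11, b(8) = 32, b(9) = 6, b(10) = 7, b(11) = 41, b(12) = 47, b(13) = 1, b(14) = 52, b(15) = 41, b(16) = 37, b(17) = 6, b(18) = 12, b(19) = 11, b(20) = 12, b(21) = 16, b(22) = 37, b(23) = 36, b(24) = 52, b(25) = 21, b(26) = 47.
Since (b(25), b(26)) = (b(1), b(2)) = (21, 47) (two consecutive terms determine the rest), the sequence is periodic with period 24.
(1767 - 1) mod 24 = 14, so b(1767) = b(15) = 41.

41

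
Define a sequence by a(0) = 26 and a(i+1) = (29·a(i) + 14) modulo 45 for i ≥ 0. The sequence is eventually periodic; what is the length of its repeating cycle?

6

We have a(0) = 26; a(1) = 3; a(2) = 11; a(3) = 18; a(4) = 41; a(5) = 33; a(6) = 26.
The sequence repeats with period 6.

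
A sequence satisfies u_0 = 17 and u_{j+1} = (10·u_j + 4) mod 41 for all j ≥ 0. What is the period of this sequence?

u_0 = 17; u_1 = 10; u_2 = 22; u_3 = 19; u_4 = 30; u_5 = 17.
Since u_5 = u_0 = 17, the sequence is periodic with period 5.

5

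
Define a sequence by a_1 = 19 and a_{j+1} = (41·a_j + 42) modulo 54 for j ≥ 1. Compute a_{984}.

53

a_1 = 19,  a_2 = 11,  a_3 = 7,  a_4 = 5,  a_5 = 31,  a_6 = 17,  a_7 = 37,  a_8 = 47,  a_9 = 25,  a_{10} = 41,  a_{11} = 49,  a_{12} = 53,  a_{13} = 1,  a_{14} = 29,  a_{15} = 43,  a_{16} = 23,  a_{17} = 13,  a_{18} = 35,  a_{19} = 19.
Since a_{19} = a_1 = 19, the sequence is periodic with period 18.
(984 - 1) mod 18 = 11, so a_{984} = a_{12} = 53.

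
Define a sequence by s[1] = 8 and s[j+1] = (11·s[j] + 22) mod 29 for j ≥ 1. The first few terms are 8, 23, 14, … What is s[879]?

Computing terms: s[1] = 8, s[2] = 23, s[3] = 14, s[4] = 2, s[5] = 15, s[6] = 13, s[7] = 20, s[8] = 10, s[9] = 16, s[10] = 24, s[11] = 25, s[12] = 7, s[13] = 12, s[14] = 9, s[15] = 5, s[16] = 19, s[17] = 28, s[18] = 11, s[19] = 27, s[20] = 0, s[21] = 22, s[22] = 3, s[23] = 26, s[24] = 18, s[25] = 17, s[26] = 6, s[27] = 1, s[28] = 4, s[29] = 8.
Since s[29] = s[1] = 8, the sequence is periodic with period 28.
So s[879] = s[1 + ((879-1) mod 28)] = s[11] = 25.

25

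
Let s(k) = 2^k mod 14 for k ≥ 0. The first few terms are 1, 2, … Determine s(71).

Computing terms: s(0) = 1; s(1) = 2; s(2) = 4; s(3) = 8; s(4) = 2.
Since s(4) = s(1) = 2, the sequence is eventually periodic: after a pre-period of length 1 it cycles with period 3.
For k ≥ 1, s(k) depends only on (k - 1) mod 3. (71 - 1) mod 3 = 1, so s(71) = s(2) = 4.

4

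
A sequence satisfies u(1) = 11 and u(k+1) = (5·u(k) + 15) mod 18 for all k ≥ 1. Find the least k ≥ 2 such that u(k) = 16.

2

u(1) = 11; u(2) = 16; u(3) = 5; u(4) = 4; u(5) = 17; u(6) = 10; u(7) = 11.
The sequence repeats with period 6.
The value 16 first appears (with k ≥ 2) at u(2).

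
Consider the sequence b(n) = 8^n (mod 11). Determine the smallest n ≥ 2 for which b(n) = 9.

2

We have b(1) = 8,  b(2) = 9,  b(3) = 6,  b(4) = 4,  b(5) = 10,  b(6) = 3,  b(7) = 2,  b(8) = 5,  b(9) = 7,  b(10) = 1,  b(11) = 8.
Since b(11) = b(1) = 8, the sequence is periodic with period 10.
The value 9 first appears (with n ≥ 2) at b(2).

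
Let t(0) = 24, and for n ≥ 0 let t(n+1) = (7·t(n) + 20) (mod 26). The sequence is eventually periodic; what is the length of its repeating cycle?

12

Listing terms: t(0) = 24, t(1) = 6, t(2) = 10, t(3) = 12, t(4) = 0, t(5) = 20, t(6) = 4, t(7) = 22, t(8) = 18, t(9) = 16, t(10) = 2, t(11) = 8, t(12) = 24.
Since t(12) = t(0) = 24, the sequence is periodic with period 12.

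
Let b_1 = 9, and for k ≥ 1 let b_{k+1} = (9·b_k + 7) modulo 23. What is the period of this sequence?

11

Listing terms: b_1 = 9; b_2 = 19; b_3 = 17; b_4 = 22; b_5 = 21; b_6 = 12; b_7 = 0; b_8 = 7; b_9 = 1; b_{10} = 16; b_{11} = 13; b_{12} = 9.
Since b_{12} = b_1 = 9, the sequence is periodic with period 11.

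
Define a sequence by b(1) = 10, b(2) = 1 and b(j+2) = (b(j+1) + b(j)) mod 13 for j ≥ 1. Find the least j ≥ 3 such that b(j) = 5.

b(1) = 10; b(2) = 1; b(3) = 11; b(4) = 12; b(5) = 10; b(6) = 9; b(7) = 6; b(8) = 2; b(9) = 8; b(10) = 10; b(11) = 5; b(12) = 2; b(13) = 7; b(14) = 9; b(15) = 3; b(16) = 12; b(17) = 2; b(18) = 1; b(19) = 3; b(20) = 4; b(21) = 7; b(22) = 11; b(23) = 5; b(24) = 3; b(25) = 8; b(26) = 11; b(27) = 6; b(28) = 4; b(29) = 10; b(30) = 1.
Since (b(29), b(30)) = (b(1), b(2)) = (10, 1) (two consecutive terms determine the rest), the sequence is periodic with period 28.
The value 5 first appears (with j ≥ 3) at b(11).

11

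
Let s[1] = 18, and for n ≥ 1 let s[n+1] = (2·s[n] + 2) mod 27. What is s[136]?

We have s[1] = 18, s[2] = 11, s[3] = 24, s[4] = 23, s[5] = 21, s[6] = 17, s[7] = 9, s[8] = 20, s[9] = 15, s[10] = 5, s[11] = 12, s[12] = 26, s[13] = 0, s[14] = 2, s[15] = 6, s[16] = 14, s[17] = 3, s[18] = 8, s[19] = 18.
The sequence repeats with period 18.
So s[136] = s[1 + ((136-1) mod 18)] = s[10] = 5.

5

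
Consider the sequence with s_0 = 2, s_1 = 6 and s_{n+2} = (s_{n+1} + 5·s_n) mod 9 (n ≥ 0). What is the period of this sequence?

s_0 = 2; s_1 = 6; s_2 = 7; s_3 = 1; s_4 = 0; s_5 = 5; s_6 = 5; s_7 = 3; s_8 = 1; s_9 = 7; s_{10} = 3; s_{11} = 2; s_{12} = 8; s_{13} = 0; s_{14} = 4; s_{15} = 4; s_{16} = 6; s_{17} = 8; s_{18} = 2; s_{19} = 6.
Since (s_{18}, s_{19}) = (s_0, s_1) = (2, 6) (two consecutive terms determine the rest), the sequence is periodic with period 18.

18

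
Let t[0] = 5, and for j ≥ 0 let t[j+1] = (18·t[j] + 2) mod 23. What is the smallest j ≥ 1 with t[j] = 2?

2

Listing terms: t[0] = 5, t[1] = 0, t[2] = 2, t[3] = 15, t[4] = 19, t[5] = 22, t[6] = 7, t[7] = 13, t[8] = 6, t[9] = 18, t[10] = 4, t[11] = 5.
Since t[11] = t[0] = 5, the sequence is periodic with period 11.
The value 2 first appears (with j ≥ 1) at t[2].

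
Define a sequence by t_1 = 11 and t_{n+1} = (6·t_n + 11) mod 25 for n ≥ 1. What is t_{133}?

3

Computing terms: t_1 = 11,  t_2 = 2,  t_3 = 23,  t_4 = 24,  t_5 = 5,  t_6 = 16,  t_7 = 7,  t_8 = 3,  t_9 = 4,  t_{10} = 10,  t_{11} = 21,  t_{12} = 12,  t_{13} = 8,  t_{14} = 9,  t_{15} = 15,  t_{16} = 1,  t_{17} = 17,  t_{18} = 13,  t_{19} = 14,  t_{20} = 20,  t_{21} = 6,  t_{22} = 22,  t_{23} = 18,  t_{24} = 19,  t_{25} = 0,  t_{26} = 11.
The sequence repeats with period 25.
(133 - 1) mod 25 = 7, so t_{133} = t_8 = 3.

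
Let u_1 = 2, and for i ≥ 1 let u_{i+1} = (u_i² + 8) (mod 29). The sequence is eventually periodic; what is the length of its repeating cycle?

5

Listing terms: u_1 = 2; u_2 = 12; u_3 = 7; u_4 = 28; u_5 = 9; u_6 = 2.
Since u_6 = u_1 = 2, the sequence is periodic with period 5.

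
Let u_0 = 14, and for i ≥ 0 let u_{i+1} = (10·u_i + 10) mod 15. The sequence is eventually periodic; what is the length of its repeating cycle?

u_0 = 14,  u_1 = 0,  u_2 = 10,  u_3 = 5,  u_4 = 0.
Since u_4 = u_1 = 0, the sequence is eventually periodic: after a pre-period of length 1 it cycles with period 3.

3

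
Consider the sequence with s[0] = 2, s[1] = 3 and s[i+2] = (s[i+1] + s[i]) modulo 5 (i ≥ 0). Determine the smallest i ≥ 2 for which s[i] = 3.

We have s[0] = 2; s[1] = 3; s[2] = 0; s[3] = 3; s[4] = 3; s[5] = 1; s[6] = 4; s[7] = 0; s[8] = 4; s[9] = 4; s[10] = 3; s[11] = 2; s[12] = 0; s[13] = 2; s[14] = 2; s[15] = 4; s[16] = 1; s[17] = 0; s[18] = 1; s[19] = 1; s[20] = 2; s[21] = 3.
Since (s[20], s[21]) = (s[0], s[1]) = (2, 3) (two consecutive terms determine the rest), the sequence is periodic with period 20.
The value 3 first appears (with i ≥ 2) at s[3].

3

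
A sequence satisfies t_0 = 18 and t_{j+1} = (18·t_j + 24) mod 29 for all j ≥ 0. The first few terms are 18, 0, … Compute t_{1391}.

Computing terms: t_0 = 18, t_1 = 0, t_2 = 24, t_3 = 21, t_4 = 25, t_5 = 10, t_6 = 1, t_7 = 13, t_8 = 26, t_9 = 28, t_{10} = 6, t_{11} = 16, t_{12} = 22, t_{13} = 14, t_{14} = 15, t_{15} = 4, t_{16} = 9, t_{17} = 12, t_{18} = 8, t_{19} = 23, t_{20} = 3, t_{21} = 20, t_{22} = 7, t_{23} = 5, t_{24} = 27, t_{25} = 17, t_{26} = 11, t_{27} = 19, t_{28} = 18.
The sequence repeats with period 28.
(1391 - 0) mod 28 = 19, so t_{1391} = t_{19} = 23.

23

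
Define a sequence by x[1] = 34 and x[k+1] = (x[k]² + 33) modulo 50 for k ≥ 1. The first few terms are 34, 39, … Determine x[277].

Computing terms: x[1] = 34; x[2] = 39; x[3] = 4; x[4] = 49; x[5] = 34.
Since x[5] = x[1] = 34, the sequence is periodic with period 4.
(277 - 1) mod 4 = 0, so x[277] = x[1] = 34.

34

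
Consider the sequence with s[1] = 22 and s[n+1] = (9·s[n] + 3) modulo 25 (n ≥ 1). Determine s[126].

21

s[1] = 22, s[2] = 1, s[3] = 12, s[4] = 11, s[5] = 2, s[6] = 21, s[7] = 17, s[8] = 6, s[9] = 7, s[10] = 16, s[11] = 22.
The sequence repeats with period 10.
So s[126] = s[1 + ((126-1) mod 10)] = s[6] = 21.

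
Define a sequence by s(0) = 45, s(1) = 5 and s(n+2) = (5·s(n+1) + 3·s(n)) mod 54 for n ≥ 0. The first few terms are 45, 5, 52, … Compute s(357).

41

s(0) = 45,  s(1) = 5,  s(2) = 52,  s(3) = 5,  s(4) = 19,  s(5) = 2,  s(6) = 13,  s(7) = 17,  s(8) = 16,  s(9) = 23,  s(10) = 1,  s(11) = 20,  s(12) = 49,  s(13) = 35,  s(14) = 52,  s(15) = 41,  s(16) = 37,  s(17) = 38,  s(18) = 31,  s(19) = 53,  s(20) = 34,  s(21) = 5,  s(22) = 19.
Since (s(21), s(22)) = (s(3), s(4)) = (5, 19) (two consecutive terms determine the rest), the sequence is eventually periodic: after a pre-period of length 3 it cycles with period 18.
For n ≥ 3, s(n) depends only on (n - 3) mod 18. (357 - 3) mod 18 = 12, so s(357) = s(15) = 41.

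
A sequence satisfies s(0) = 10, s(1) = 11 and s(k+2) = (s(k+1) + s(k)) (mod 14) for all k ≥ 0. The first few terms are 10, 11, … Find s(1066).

s(0) = 10, s(1) = 11, s(2) = 7, s(3) = 4, s(4) = 11, s(5) = 1, s(6) = 12, s(7) = 13, s(8) = 11, s(9) = 10, s(10) = 7, s(11) = 3, s(12) = 10, s(13) = 13, s(14) = 9, s(15) = 8, s(16) = 3, s(17) = 11, s(18) = 0, s(19) = 11, s(20) = 11, s(21) = 8, s(22) = 5, s(23) = 13, s(24) = 4, s(25) = 3, s(26) = 7, s(27) = 10, s(28) = 3, s(29) = 13, s(30) = 2, s(31) = 1, s(32) = 3, s(33) = 4, s(34) = 7, s(35) = 11, s(36) = 4, s(37) = 1, s(38) = 5, s(39) = 6, s(40) = 11, s(41) = 3, s(42) = 0, s(43) = 3, s(44) = 3, s(45) = 6, s(46) = 9, s(47) = 1, s(48) = 10, s(49) = 11.
Since (s(48), s(49)) = (s(0), s(1)) = (10, 11) (two consecutive terms determine the rest), the sequence is periodic with period 48.
(1066 - 0) mod 48 = 10, so s(1066) = s(10) = 7.

7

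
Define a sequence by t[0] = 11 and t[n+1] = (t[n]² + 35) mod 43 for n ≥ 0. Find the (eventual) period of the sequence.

Listing terms: t[0] = 11, t[1] = 27, t[2] = 33, t[3] = 6, t[4] = 28, t[5] = 2, t[6] = 39, t[7] = 8, t[8] = 13, t[9] = 32, t[10] = 27.
Since t[10] = t[1] = 27, the sequence is eventually periodic: after a pre-period of length 1 it cycles with period 9.

9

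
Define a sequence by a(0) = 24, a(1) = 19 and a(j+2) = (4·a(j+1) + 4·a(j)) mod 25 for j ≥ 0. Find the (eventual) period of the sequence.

15

We have a(0) = 24,  a(1) = 19,  a(2) = 22,  a(3) = 14,  a(4) = 19,  a(5) = 7,  a(6) = 4,  a(7) = 19,  a(8) = 17,  a(9) = 19,  a(10) = 19,  a(11) = 2,  a(12) = 9,  a(13) = 19,  a(14) = 12,  a(15) = 24,  a(16) = 19.
The sequence repeats with period 15.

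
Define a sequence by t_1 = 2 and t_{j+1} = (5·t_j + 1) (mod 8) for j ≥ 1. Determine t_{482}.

3

t_1 = 2,  t_2 = 3,  t_3 = 0,  t_4 = 1,  t_5 = 6,  t_6 = 7,  t_7 = 4,  t_8 = 5,  t_9 = 2.
The sequence repeats with period 8.
So t_{482} = t_{1 + ((482-1) mod 8)} = t_2 = 3.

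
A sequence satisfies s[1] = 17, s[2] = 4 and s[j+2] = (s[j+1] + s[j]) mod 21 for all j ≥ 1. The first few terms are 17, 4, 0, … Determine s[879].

9

We have s[1] = 17, s[2] = 4, s[3] = 0, s[4] = 4, s[5] = 4, s[6] = 8, s[7] = 12, s[8] = 20, s[9] = 11, s[10] = 10, s[11] = 0, s[12] = 10, s[13] = 10, s[14] = 20, s[15] = 9, s[16] = 8, s[17] = 17, s[18] = 4.
The sequence repeats with period 16.
(879 - 1) mod 16 = 14, so s[879] = s[15] = 9.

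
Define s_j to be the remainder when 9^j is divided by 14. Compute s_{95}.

11

We have s_1 = 9, s_2 = 11, s_3 = 1, s_4 = 9.
The sequence repeats with period 3.
So s_{95} = s_{1 + ((95-1) mod 3)} = s_2 = 11.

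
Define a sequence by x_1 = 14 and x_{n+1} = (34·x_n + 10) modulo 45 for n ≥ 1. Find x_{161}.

x_1 = 14; x_2 = 36; x_3 = 19; x_4 = 26; x_5 = 39; x_6 = 31; x_7 = 29; x_8 = 6; x_9 = 34; x_{10} = 41; x_{11} = 9; x_{12} = 1; x_{13} = 44; x_{14} = 21; x_{15} = 4; x_{16} = 11; x_{17} = 24; x_{18} = 16; x_{19} = 14.
Since x_{19} = x_1 = 14, the sequence is periodic with period 18.
So x_{161} = x_{1 + ((161-1) mod 18)} = x_{17} = 24.

24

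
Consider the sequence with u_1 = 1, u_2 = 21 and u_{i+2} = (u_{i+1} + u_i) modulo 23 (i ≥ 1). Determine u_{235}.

u_1 = 1,  u_2 = 21,  u_3 = 22,  u_4 = 20,  u_5 = 19,  u_6 = 16,  u_7 = 12,  u_8 = 5,  u_9 = 17,  u_{10} = 22,  u_{11} = 16,  u_{12} = 15,  u_{13} = 8,  u_{14} = 0,  u_{15} = 8,  u_{16} = 8,  u_{17} = 16,  u_{18} = 1,  u_{19} = 17,  u_{20} = 18,  u_{21} = 12,  u_{22} = 7,  u_{23} = 19,  u_{24} = 3,  u_{25} = 22,  u_{26} = 2,  u_{27} = 1,  u_{28} = 3,  u_{29} = 4,  u_{30} = 7,  u_{31} = 11,  u_{32} = 18,  u_{33} = 6,  u_{34} = 1,  u_{35} = 7,  u_{36} = 8,  u_{37} = 15,  u_{38} = 0,  u_{39} = 15,  u_{40} = 15,  u_{41} = 7,  u_{42} = 22,  u_{43} = 6,  u_{44} = 5,  u_{45} = 11,  u_{46} = 16,  u_{47} = 4,  u_{48} = 20,  u_{49} = 1,  u_{50} = 21.
Since (u_{49}, u_{50}) = (u_1, u_2) = (1, 21) (two consecutive terms determine the rest), the sequence is periodic with period 48.
(235 - 1) mod 48 = 42, so u_{235} = u_{43} = 6.

6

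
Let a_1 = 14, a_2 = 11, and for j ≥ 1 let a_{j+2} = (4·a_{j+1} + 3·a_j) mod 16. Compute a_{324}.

a_1 = 14,  a_2 = 11,  a_3 = 6,  a_4 = 9,  a_5 = 6,  a_6 = 3,  a_7 = 14,  a_8 = 1,  a_9 = 14,  a_{10} = 11.
The sequence repeats with period 8.
So a_{324} = a_{1 + ((324-1) mod 8)} = a_4 = 9.

9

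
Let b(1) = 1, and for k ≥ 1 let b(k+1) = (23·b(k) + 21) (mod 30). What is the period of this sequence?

4

Computing terms: b(1) = 1,  b(2) = 14,  b(3) = 13,  b(4) = 20,  b(5) = 1.
The sequence repeats with period 4.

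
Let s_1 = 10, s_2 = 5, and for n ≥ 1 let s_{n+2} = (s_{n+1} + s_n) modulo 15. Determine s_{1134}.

10

s_1 = 10, s_2 = 5, s_3 = 0, s_4 = 5, s_5 = 5, s_6 = 10, s_7 = 0, s_8 = 10, s_9 = 10, s_{10} = 5.
The sequence repeats with period 8.
So s_{1134} = s_{1 + ((1134-1) mod 8)} = s_6 = 10.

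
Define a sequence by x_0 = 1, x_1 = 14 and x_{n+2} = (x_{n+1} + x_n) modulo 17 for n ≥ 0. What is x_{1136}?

Listing terms: x_0 = 1,  x_1 = 14,  x_2 = 15,  x_3 = 12,  x_4 = 10,  x_5 = 5,  x_6 = 15,  x_7 = 3,  x_8 = 1,  x_9 = 4,  x_{10} = 5,  x_{11} = 9,  x_{12} = 14,  x_{13} = 6,  x_{14} = 3,  x_{15} = 9,  x_{16} = 12,  x_{17} = 4,  x_{18} = 16,  x_{19} = 3,  x_{20} = 2,  x_{21} = 5,  x_{22} = 7,  x_{23} = 12,  x_{24} = 2,  x_{25} = 14,  x_{26} = 16,  x_{27} = 13,  x_{28} = 12,  x_{29} = 8,  x_{30} = 3,  x_{31} = 11,  x_{32} = 14,  x_{33} = 8,  x_{34} = 5,  x_{35} = 13,  x_{36} = 1,  x_{37} = 14.
The sequence repeats with period 36.
So x_{1136} = x_{0 + ((1136-0) mod 36)} = x_{20} = 2.

2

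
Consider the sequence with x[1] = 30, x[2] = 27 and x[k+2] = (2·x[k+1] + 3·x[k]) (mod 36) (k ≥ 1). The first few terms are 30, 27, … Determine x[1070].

We have x[1] = 30,  x[2] = 27,  x[3] = 0,  x[4] = 9,  x[5] = 18,  x[6] = 27,  x[7] = 0.
Since (x[6], x[7]) = (x[2], x[3]) = (27, 0) (two consecutive terms determine the rest), the sequence is eventually periodic: after a pre-period of length 1 it cycles with period 4.
For k ≥ 2, x[k] depends only on (k - 2) mod 4. (1070 - 2) mod 4 = 0, so x[1070] = x[2] = 27.

27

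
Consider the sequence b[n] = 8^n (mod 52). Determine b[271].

b[0] = 1; b[1] = 8; b[2] = 12; b[3] = 44; b[4] = 40; b[5] = 8.
Since b[5] = b[1] = 8, the sequence is eventually periodic: after a pre-period of length 1 it cycles with period 4.
For n ≥ 1, b[n] depends only on (n - 1) mod 4. (271 - 1) mod 4 = 2, so b[271] = b[3] = 44.

44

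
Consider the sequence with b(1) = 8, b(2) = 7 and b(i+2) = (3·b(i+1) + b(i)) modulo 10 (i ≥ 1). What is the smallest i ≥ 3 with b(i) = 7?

6

Listing terms: b(1) = 8,  b(2) = 7,  b(3) = 9,  b(4) = 4,  b(5) = 1,  b(6) = 7,  b(7) = 2,  b(8) = 3,  b(9) = 1,  b(10) = 6,  b(11) = 9,  b(12) = 3,  b(13) = 8,  b(14) = 7.
The sequence repeats with period 12.
The value 7 first appears (with i ≥ 3) at b(6).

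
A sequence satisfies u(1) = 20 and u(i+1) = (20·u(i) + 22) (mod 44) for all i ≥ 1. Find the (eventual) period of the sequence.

Listing terms: u(1) = 20,  u(2) = 26,  u(3) = 14,  u(4) = 38,  u(5) = 34,  u(6) = 42,  u(7) = 26.
Since u(7) = u(2) = 26, the sequence is eventually periodic: after a pre-period of length 1 it cycles with period 5.

5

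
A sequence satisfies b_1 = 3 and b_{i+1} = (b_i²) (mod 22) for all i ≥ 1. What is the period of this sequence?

Computing terms: b_1 = 3, b_2 = 9, b_3 = 15, b_4 = 5, b_5 = 3.
The sequence repeats with period 4.

4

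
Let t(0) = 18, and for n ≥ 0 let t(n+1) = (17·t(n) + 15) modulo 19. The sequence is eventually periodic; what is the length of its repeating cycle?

t(0) = 18,  t(1) = 17,  t(2) = 0,  t(3) = 15,  t(4) = 4,  t(5) = 7,  t(6) = 1,  t(7) = 13,  t(8) = 8,  t(9) = 18.
Since t(9) = t(0) = 18, the sequence is periodic with period 9.

9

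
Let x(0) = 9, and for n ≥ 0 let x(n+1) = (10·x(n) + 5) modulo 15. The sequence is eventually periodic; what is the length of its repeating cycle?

3

We have x(0) = 9; x(1) = 5; x(2) = 10; x(3) = 0; x(4) = 5.
Since x(4) = x(1) = 5, the sequence is eventually periodic: after a pre-period of length 1 it cycles with period 3.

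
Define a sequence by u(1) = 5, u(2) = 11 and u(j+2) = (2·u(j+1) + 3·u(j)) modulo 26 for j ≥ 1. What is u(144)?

9

Listing terms: u(1) = 5, u(2) = 11, u(3) = 11, u(4) = 3, u(5) = 13, u(6) = 9, u(7) = 5, u(8) = 11.
The sequence repeats with period 6.
(144 - 1) mod 6 = 5, so u(144) = u(6) = 9.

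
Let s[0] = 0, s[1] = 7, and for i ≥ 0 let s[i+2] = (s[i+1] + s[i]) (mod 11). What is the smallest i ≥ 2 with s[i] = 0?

s[0] = 0,  s[1] = 7,  s[2] = 7,  s[3] = 3,  s[4] = 10,  s[5] = 2,  s[6] = 1,  s[7] = 3,  s[8] = 4,  s[9] = 7,  s[10] = 0,  s[11] = 7.
The sequence repeats with period 10.
The value 0 next appears (with i ≥ 2) at s[10].

10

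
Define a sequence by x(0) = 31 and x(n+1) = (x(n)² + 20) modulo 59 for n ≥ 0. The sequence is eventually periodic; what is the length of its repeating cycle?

4

Computing terms: x(0) = 31,  x(1) = 37,  x(2) = 32,  x(3) = 41,  x(4) = 49,  x(5) = 2,  x(6) = 24,  x(7) = 6,  x(8) = 56,  x(9) = 29,  x(10) = 35,  x(11) = 6.
Since x(11) = x(7) = 6, the sequence is eventually periodic: after a pre-period of length 7 it cycles with period 4.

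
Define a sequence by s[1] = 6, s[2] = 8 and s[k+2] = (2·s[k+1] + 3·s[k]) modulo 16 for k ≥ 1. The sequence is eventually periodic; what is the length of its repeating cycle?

8

s[1] = 6, s[2] = 8, s[3] = 2, s[4] = 12, s[5] = 14, s[6] = 0, s[7] = 10, s[8] = 4, s[9] = 6, s[10] = 8.
The sequence repeats with period 8.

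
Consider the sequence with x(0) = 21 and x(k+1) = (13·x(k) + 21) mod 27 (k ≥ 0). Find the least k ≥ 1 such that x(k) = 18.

x(0) = 21,  x(1) = 24,  x(2) = 9,  x(3) = 3,  x(4) = 6,  x(5) = 18,  x(6) = 12,  x(7) = 15,  x(8) = 0,  x(9) = 21.
Since x(9) = x(0) = 21, the sequence is periodic with period 9.
The value 18 first appears (with k ≥ 1) at x(5).

5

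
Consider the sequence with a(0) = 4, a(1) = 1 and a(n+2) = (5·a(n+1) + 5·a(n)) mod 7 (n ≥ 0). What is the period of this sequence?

We have a(0) = 4, a(1) = 1, a(2) = 4, a(3) = 4, a(4) = 5, a(5) = 3, a(6) = 5, a(7) = 5, a(8) = 1, a(9) = 2, a(10) = 1, a(11) = 1, a(12) = 3, a(13) = 6, a(14) = 3, a(15) = 3, a(16) = 2, a(17) = 4, a(18) = 2, a(19) = 2, a(20) = 6, a(21) = 5, a(22) = 6, a(23) = 6, a(24) = 4, a(25) = 1.
Since (a(24), a(25)) = (a(0), a(1)) = (4, 1) (two consecutive terms determine the rest), the sequence is periodic with period 24.

24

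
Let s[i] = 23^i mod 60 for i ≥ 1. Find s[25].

23

Computing terms: s[1] = 23,  s[2] = 49,  s[3] = 47,  s[4] = 1,  s[5] = 23.
The sequence repeats with period 4.
(25 - 1) mod 4 = 0, so s[25] = s[1] = 23.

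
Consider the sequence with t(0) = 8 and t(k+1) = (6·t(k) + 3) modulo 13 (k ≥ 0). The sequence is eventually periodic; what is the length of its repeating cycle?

12

Listing terms: t(0) = 8,  t(1) = 12,  t(2) = 10,  t(3) = 11,  t(4) = 4,  t(5) = 1,  t(6) = 9,  t(7) = 5,  t(8) = 7,  t(9) = 6,  t(10) = 0,  t(11) = 3,  t(12) = 8.
The sequence repeats with period 12.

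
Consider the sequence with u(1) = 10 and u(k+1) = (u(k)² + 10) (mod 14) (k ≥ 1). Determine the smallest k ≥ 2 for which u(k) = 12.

Computing terms: u(1) = 10, u(2) = 12, u(3) = 0, u(4) = 10.
The sequence repeats with period 3.
The value 12 first appears (with k ≥ 2) at u(2).

2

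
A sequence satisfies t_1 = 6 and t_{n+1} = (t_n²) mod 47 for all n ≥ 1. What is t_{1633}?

12

Computing terms: t_1 = 6, t_2 = 36, t_3 = 27, t_4 = 24, t_5 = 12, t_6 = 3, t_7 = 9, t_8 = 34, t_9 = 28, t_{10} = 32, t_{11} = 37, t_{12} = 6.
The sequence repeats with period 11.
So t_{1633} = t_{1 + ((1633-1) mod 11)} = t_5 = 12.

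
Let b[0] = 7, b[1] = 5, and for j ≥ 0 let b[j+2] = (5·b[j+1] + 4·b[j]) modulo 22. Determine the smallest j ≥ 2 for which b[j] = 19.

5

b[0] = 7; b[1] = 5; b[2] = 9; b[3] = 21; b[4] = 9; b[5] = 19; b[6] = 21; b[7] = 5; b[8] = 21; b[9] = 15; b[10] = 5; b[11] = 19; b[12] = 5; b[13] = 13; b[14] = 19; b[15] = 15; b[16] = 19; b[17] = 1; b[18] = 15; b[19] = 13; b[20] = 15; b[21] = 17; b[22] = 13; b[23] = 1; b[24] = 13; b[25] = 3; b[26] = 1; b[27] = 17; b[28] = 1; b[29] = 7; b[30] = 17; b[31] = 3; b[32] = 17; b[33] = 9; b[34] = 3; b[35] = 7; b[36] = 3; b[37] = 21; b[38] = 7; b[39] = 9; b[40] = 7; b[41] = 5.
The sequence repeats with period 40.
The value 19 first appears (with j ≥ 2) at b[5].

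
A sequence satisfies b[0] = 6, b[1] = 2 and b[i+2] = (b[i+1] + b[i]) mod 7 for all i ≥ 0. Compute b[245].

0

Computing terms: b[0] = 6, b[1] = 2, b[2] = 1, b[3] = 3, b[4] = 4, b[5] = 0, b[6] = 4, b[7] = 4, b[8] = 1, b[9] = 5, b[10] = 6, b[11] = 4, b[12] = 3, b[13] = 0, b[14] = 3, b[15] = 3, b[16] = 6, b[17] = 2.
The sequence repeats with period 16.
So b[245] = b[0 + ((245-0) mod 16)] = b[5] = 0.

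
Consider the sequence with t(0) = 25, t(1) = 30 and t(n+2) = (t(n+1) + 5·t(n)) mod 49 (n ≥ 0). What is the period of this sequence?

21

Computing terms: t(0) = 25; t(1) = 30; t(2) = 8; t(3) = 11; t(4) = 2; t(5) = 8; t(6) = 18; t(7) = 9; t(8) = 1; t(9) = 46; t(10) = 2; t(11) = 36; t(12) = 46; t(13) = 30; t(14) = 15; t(15) = 18; t(16) = 44; t(17) = 36; t(18) = 11; t(19) = 44; t(20) = 1; t(21) = 25; t(22) = 30.
Since (t(21), t(22)) = (t(0), t(1)) = (25, 30) (two consecutive terms determine the rest), the sequence is periodic with period 21.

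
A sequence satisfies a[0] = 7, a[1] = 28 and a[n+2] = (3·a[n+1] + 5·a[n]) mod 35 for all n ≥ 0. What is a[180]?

Listing terms: a[0] = 7; a[1] = 28; a[2] = 14; a[3] = 7; a[4] = 21; a[5] = 28; a[6] = 14.
Since (a[5], a[6]) = (a[1], a[2]) = (28, 14) (two consecutive terms determine the rest), the sequence is eventually periodic: after a pre-period of length 1 it cycles with period 4.
For n ≥ 1, a[n] depends only on (n - 1) mod 4. (180 - 1) mod 4 = 3, so a[180] = a[4] = 21.

21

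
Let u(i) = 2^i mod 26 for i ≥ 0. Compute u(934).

10

Listing terms: u(0) = 1, u(1) = 2, u(2) = 4, u(3) = 8, u(4) = 16, u(5) = 6, u(6) = 12, u(7) = 24, u(8) = 22, u(9) = 18, u(10) = 10, u(11) = 20, u(12) = 14, u(13) = 2.
Since u(13) = u(1) = 2, the sequence is eventually periodic: after a pre-period of length 1 it cycles with period 12.
For i ≥ 1, u(i) depends only on (i - 1) mod 12. (934 - 1) mod 12 = 9, so u(934) = u(10) = 10.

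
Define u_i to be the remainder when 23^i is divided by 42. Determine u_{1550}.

25

u_1 = 23,  u_2 = 25,  u_3 = 29,  u_4 = 37,  u_5 = 11,  u_6 = 1,  u_7 = 23.
Since u_7 = u_1 = 23, the sequence is periodic with period 6.
(1550 - 1) mod 6 = 1, so u_{1550} = u_2 = 25.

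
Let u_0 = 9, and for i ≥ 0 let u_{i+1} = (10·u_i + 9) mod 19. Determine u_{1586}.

Computing terms: u_0 = 9,  u_1 = 4,  u_2 = 11,  u_3 = 5,  u_4 = 2,  u_5 = 10,  u_6 = 14,  u_7 = 16,  u_8 = 17,  u_9 = 8,  u_{10} = 13,  u_{11} = 6,  u_{12} = 12,  u_{13} = 15,  u_{14} = 7,  u_{15} = 3,  u_{16} = 1,  u_{17} = 0,  u_{18} = 9.
The sequence repeats with period 18.
So u_{1586} = u_{0 + ((1586-0) mod 18)} = u_2 = 11.

11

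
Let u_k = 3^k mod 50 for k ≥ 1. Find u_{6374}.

u_1 = 3, u_2 = 9, u_3 = 27, u_4 = 31, u_5 = 43, u_6 = 29, u_7 = 37, u_8 = 11, u_9 = 33, u_{10} = 49, u_{11} = 47, u_{12} = 41, u_{13} = 23, u_{14} = 19, u_{15} = 7, u_{16} = 21, u_{17} = 13, u_{18} = 39, u_{19} = 17, u_{20} = 1, u_{21} = 3.
Since u_{21} = u_1 = 3, the sequence is periodic with period 20.
(6374 - 1) mod 20 = 13, so u_{6374} = u_{14} = 19.

19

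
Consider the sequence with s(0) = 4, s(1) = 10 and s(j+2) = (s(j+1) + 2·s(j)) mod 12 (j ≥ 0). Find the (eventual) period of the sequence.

s(0) = 4, s(1) = 10, s(2) = 6, s(3) = 2, s(4) = 2, s(5) = 6, s(6) = 10, s(7) = 10, s(8) = 6.
Since (s(7), s(8)) = (s(1), s(2)) = (10, 6) (two consecutive terms determine the rest), the sequence is eventually periodic: after a pre-period of length 1 it cycles with period 6.

6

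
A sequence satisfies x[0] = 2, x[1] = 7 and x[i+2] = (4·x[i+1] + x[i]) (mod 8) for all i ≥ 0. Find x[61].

7

x[0] = 2; x[1] = 7; x[2] = 6; x[3] = 7; x[4] = 2; x[5] = 7.
The sequence repeats with period 4.
So x[61] = x[0 + ((61-0) mod 4)] = x[1] = 7.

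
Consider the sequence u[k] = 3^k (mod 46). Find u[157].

27

We have u[1] = 3,  u[2] = 9,  u[3] = 27,  u[4] = 35,  u[5] = 13,  u[6] = 39,  u[7] = 25,  u[8] = 29,  u[9] = 41,  u[10] = 31,  u[11] = 1,  u[12] = 3.
The sequence repeats with period 11.
(157 - 1) mod 11 = 2, so u[157] = u[3] = 27.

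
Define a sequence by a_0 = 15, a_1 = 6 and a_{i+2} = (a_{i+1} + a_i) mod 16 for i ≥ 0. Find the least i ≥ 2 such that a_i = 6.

a_0 = 15; a_1 = 6; a_2 = 5; a_3 = 11; a_4 = 0; a_5 = 11; a_6 = 11; a_7 = 6; a_8 = 1; a_9 = 7; a_{10} = 8; a_{11} = 15; a_{12} = 7; a_{13} = 6; a_{14} = 13; a_{15} = 3; a_{16} = 0; a_{17} = 3; a_{18} = 3; a_{19} = 6; a_{20} = 9; a_{21} = 15; a_{22} = 8; a_{23} = 7; a_{24} = 15; a_{25} = 6.
Since (a_{24}, a_{25}) = (a_0, a_1) = (15, 6) (two consecutive terms determine the rest), the sequence is periodic with period 24.
The value 6 first appears (with i ≥ 2) at a_7.

7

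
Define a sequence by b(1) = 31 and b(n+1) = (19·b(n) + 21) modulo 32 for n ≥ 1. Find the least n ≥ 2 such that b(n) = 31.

b(1) = 31,  b(2) = 2,  b(3) = 27,  b(4) = 22,  b(5) = 23,  b(6) = 10,  b(7) = 19,  b(8) = 30,  b(9) = 15,  b(10) = 18,  b(11) = 11,  b(12) = 6,  b(13) = 7,  b(14) = 26,  b(15) = 3,  b(16) = 14,  b(17) = 31.
Since b(17) = b(1) = 31, the sequence is periodic with period 16.
The value 31 next appears (with n ≥ 2) at b(17).

17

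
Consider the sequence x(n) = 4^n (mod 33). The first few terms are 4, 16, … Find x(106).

4

Listing terms: x(1) = 4,  x(2) = 16,  x(3) = 31,  x(4) = 25,  x(5) = 1,  x(6) = 4.
Since x(6) = x(1) = 4, the sequence is periodic with period 5.
So x(106) = x(1 + ((106-1) mod 5)) = x(1) = 4.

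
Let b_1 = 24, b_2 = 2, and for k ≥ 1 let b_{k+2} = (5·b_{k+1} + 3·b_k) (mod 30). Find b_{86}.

b_1 = 24; b_2 = 2; b_3 = 22; b_4 = 26; b_5 = 16; b_6 = 8; b_7 = 28; b_8 = 14; b_9 = 4; b_{10} = 2; b_{11} = 22.
Since (b_{10}, b_{11}) = (b_2, b_3) = (2, 22) (two consecutive terms determine the rest), the sequence is eventually periodic: after a pre-period of length 1 it cycles with period 8.
For k ≥ 2, b_k depends only on (k - 2) mod 8. (86 - 2) mod 8 = 4, so b_{86} = b_6 = 8.

8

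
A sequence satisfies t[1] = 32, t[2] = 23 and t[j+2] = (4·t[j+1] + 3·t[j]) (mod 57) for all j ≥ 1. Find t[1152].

Computing terms: t[1] = 32, t[2] = 23, t[3] = 17, t[4] = 23, t[5] = 29, t[6] = 14, t[7] = 29, t[8] = 44, t[9] = 35, t[10] = 44, t[11] = 53, t[12] = 2, t[13] = 53, t[14] = 47, t[15] = 5, t[16] = 47, t[17] = 32, t[18] = 41, t[19] = 32, t[20] = 23.
The sequence repeats with period 18.
(1152 - 1) mod 18 = 17, so t[1152] = t[18] = 41.

41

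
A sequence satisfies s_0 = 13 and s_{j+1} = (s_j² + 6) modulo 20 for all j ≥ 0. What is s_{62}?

Listing terms: s_0 = 13, s_1 = 15, s_2 = 11, s_3 = 7, s_4 = 15.
Since s_4 = s_1 = 15, the sequence is eventually periodic: after a pre-period of length 1 it cycles with period 3.
For j ≥ 1, s_j depends only on (j - 1) mod 3. (62 - 1) mod 3 = 1, so s_{62} = s_2 = 11.

11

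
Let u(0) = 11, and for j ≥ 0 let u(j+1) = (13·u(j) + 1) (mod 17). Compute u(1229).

u(0) = 11, u(1) = 8, u(2) = 3, u(3) = 6, u(4) = 11.
The sequence repeats with period 4.
So u(1229) = u(0 + ((1229-0) mod 4)) = u(1) = 8.

8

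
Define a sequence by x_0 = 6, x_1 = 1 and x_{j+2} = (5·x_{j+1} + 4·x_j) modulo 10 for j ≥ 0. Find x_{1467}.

We have x_0 = 6; x_1 = 1; x_2 = 9; x_3 = 9; x_4 = 1; x_5 = 1; x_6 = 9.
Since (x_5, x_6) = (x_1, x_2) = (1, 9) (two consecutive terms determine the rest), the sequence is eventually periodic: after a pre-period of length 1 it cycles with period 4.
For j ≥ 1, x_j depends only on (j - 1) mod 4. (1467 - 1) mod 4 = 2, so x_{1467} = x_3 = 9.

9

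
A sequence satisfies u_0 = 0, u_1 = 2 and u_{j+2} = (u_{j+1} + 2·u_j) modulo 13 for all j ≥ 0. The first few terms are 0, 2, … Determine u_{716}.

Listing terms: u_0 = 0; u_1 = 2; u_2 = 2; u_3 = 6; u_4 = 10; u_5 = 9; u_6 = 3; u_7 = 8; u_8 = 1; u_9 = 4; u_{10} = 6; u_{11} = 1; u_{12} = 0; u_{13} = 2.
Since (u_{12}, u_{13}) = (u_0, u_1) = (0, 2) (two consecutive terms determine the rest), the sequence is periodic with period 12.
(716 - 0) mod 12 = 8, so u_{716} = u_8 = 1.

1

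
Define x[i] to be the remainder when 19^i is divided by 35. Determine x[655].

x[1] = 19, x[2] = 11, x[3] = 34, x[4] = 16, x[5] = 24, x[6] = 1, x[7] = 19.
The sequence repeats with period 6.
So x[655] = x[1 + ((655-1) mod 6)] = x[1] = 19.

19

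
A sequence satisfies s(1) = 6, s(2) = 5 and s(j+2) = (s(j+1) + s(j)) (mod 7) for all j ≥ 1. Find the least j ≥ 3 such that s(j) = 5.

We have s(1) = 6, s(2) = 5, s(3) = 4, s(4) = 2, s(5) = 6, s(6) = 1, s(7) = 0, s(8) = 1, s(9) = 1, s(10) = 2, s(11) = 3, s(12) = 5, s(13) = 1, s(14) = 6, s(15) = 0, s(16) = 6, s(17) = 6, s(18) = 5.
The sequence repeats with period 16.
The value 5 first appears (with j ≥ 3) at s(12).

12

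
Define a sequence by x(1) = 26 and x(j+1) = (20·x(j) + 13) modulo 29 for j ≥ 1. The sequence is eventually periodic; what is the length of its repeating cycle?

x(1) = 26,  x(2) = 11,  x(3) = 1,  x(4) = 4,  x(5) = 6,  x(6) = 17,  x(7) = 5,  x(8) = 26.
The sequence repeats with period 7.

7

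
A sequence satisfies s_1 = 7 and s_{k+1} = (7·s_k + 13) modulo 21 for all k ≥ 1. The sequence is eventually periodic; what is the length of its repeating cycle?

Listing terms: s_1 = 7, s_2 = 20, s_3 = 6, s_4 = 13, s_5 = 20.
Since s_5 = s_2 = 20, the sequence is eventually periodic: after a pre-period of length 1 it cycles with period 3.

3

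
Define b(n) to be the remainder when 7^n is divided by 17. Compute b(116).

Computing terms: b(0) = 1; b(1) = 7; b(2) = 15; b(3) = 3; b(4) = 4; b(5) = 11; b(6) = 9; b(7) = 12; b(8) = 16; b(9) = 10; b(10) = 2; b(11) = 14; b(12) = 13; b(13) = 6; b(14) = 8; b(15) = 5; b(16) = 1.
The sequence repeats with period 16.
(116 - 0) mod 16 = 4, so b(116) = b(4) = 4.

4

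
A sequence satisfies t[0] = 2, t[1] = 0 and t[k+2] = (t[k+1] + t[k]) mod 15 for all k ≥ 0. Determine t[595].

14

Listing terms: t[0] = 2, t[1] = 0, t[2] = 2, t[3] = 2, t[4] = 4, t[5] = 6, t[6] = 10, t[7] = 1, t[8] = 11, t[9] = 12, t[10] = 8, t[11] = 5, t[12] = 13, t[13] = 3, t[14] = 1, t[15] = 4, t[16] = 5, t[17] = 9, t[18] = 14, t[19] = 8, t[20] = 7, t[21] = 0, t[22] = 7, t[23] = 7, t[24] = 14, t[25] = 6, t[26] = 5, t[27] = 11, t[28] = 1, t[29] = 12, t[30] = 13, t[31] = 10, t[32] = 8, t[33] = 3, t[34] = 11, t[35] = 14, t[36] = 10, t[37] = 9, t[38] = 4, t[39] = 13, t[40] = 2, t[41] = 0.
Since (t[40], t[41]) = (t[0], t[1]) = (2, 0) (two consecutive terms determine the rest), the sequence is periodic with period 40.
(595 - 0) mod 40 = 35, so t[595] = t[35] = 14.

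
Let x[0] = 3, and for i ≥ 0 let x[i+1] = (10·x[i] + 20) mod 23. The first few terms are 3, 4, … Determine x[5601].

Listing terms: x[0] = 3, x[1] = 4, x[2] = 14, x[3] = 22, x[4] = 10, x[5] = 5, x[6] = 1, x[7] = 7, x[8] = 21, x[9] = 0, x[10] = 20, x[11] = 13, x[12] = 12, x[13] = 2, x[14] = 17, x[15] = 6, x[16] = 11, x[17] = 15, x[18] = 9, x[19] = 18, x[20] = 16, x[21] = 19, x[22] = 3.
Since x[22] = x[0] = 3, the sequence is periodic with period 22.
(5601 - 0) mod 22 = 13, so x[5601] = x[13] = 2.

2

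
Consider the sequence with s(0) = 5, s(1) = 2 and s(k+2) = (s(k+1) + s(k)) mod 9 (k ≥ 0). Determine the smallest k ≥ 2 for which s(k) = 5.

6

We have s(0) = 5; s(1) = 2; s(2) = 7; s(3) = 0; s(4) = 7; s(5) = 7; s(6) = 5; s(7) = 3; s(8) = 8; s(9) = 2; s(10) = 1; s(11) = 3; s(12) = 4; s(13) = 7; s(14) = 2; s(15) = 0; s(16) = 2; s(17) = 2; s(18) = 4; s(19) = 6; s(20) = 1; s(21) = 7; s(22) = 8; s(23) = 6; s(24) = 5; s(25) = 2.
The sequence repeats with period 24.
The value 5 first appears (with k ≥ 2) at s(6).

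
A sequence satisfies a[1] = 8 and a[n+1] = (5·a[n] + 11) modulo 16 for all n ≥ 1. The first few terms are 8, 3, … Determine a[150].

Computing terms: a[1] = 8; a[2] = 3; a[3] = 10; a[4] = 13; a[5] = 12; a[6] = 7; a[7] = 14; a[8] = 1; a[9] = 0; a[10] = 11; a[11] = 2; a[12] = 5; a[13] = 4; a[14] = 15; a[15] = 6; a[16] = 9; a[17] = 8.
Since a[17] = a[1] = 8, the sequence is periodic with period 16.
So a[150] = a[1 + ((150-1) mod 16)] = a[6] = 7.

7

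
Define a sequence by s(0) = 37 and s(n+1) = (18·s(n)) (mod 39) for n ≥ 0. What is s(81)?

3

Computing terms: s(0) = 37; s(1) = 3; s(2) = 15; s(3) = 36; s(4) = 24; s(5) = 3.
Since s(5) = s(1) = 3, the sequence is eventually periodic: after a pre-period of length 1 it cycles with period 4.
For n ≥ 1, s(n) depends only on (n - 1) mod 4. (81 - 1) mod 4 = 0, so s(81) = s(1) = 3.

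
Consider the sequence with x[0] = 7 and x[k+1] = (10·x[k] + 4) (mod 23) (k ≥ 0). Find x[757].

13

x[0] = 7,  x[1] = 5,  x[2] = 8,  x[3] = 15,  x[4] = 16,  x[5] = 3,  x[6] = 11,  x[7] = 22,  x[8] = 17,  x[9] = 13,  x[10] = 19,  x[11] = 10,  x[12] = 12,  x[13] = 9,  x[14] = 2,  x[15] = 1,  x[16] = 14,  x[17] = 6,  x[18] = 18,  x[19] = 0,  x[20] = 4,  x[21] = 21,  x[22] = 7.
The sequence repeats with period 22.
(757 - 0) mod 22 = 9, so x[757] = x[9] = 13.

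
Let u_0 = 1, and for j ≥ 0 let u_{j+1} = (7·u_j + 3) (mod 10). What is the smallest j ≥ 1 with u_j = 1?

We have u_0 = 1,  u_1 = 0,  u_2 = 3,  u_3 = 4,  u_4 = 1.
The sequence repeats with period 4.
The value 1 next appears (with j ≥ 1) at u_4.

4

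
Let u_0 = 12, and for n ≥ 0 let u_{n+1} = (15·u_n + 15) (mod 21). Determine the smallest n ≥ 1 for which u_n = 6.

Computing terms: u_0 = 12, u_1 = 6, u_2 = 0, u_3 = 15, u_4 = 9, u_5 = 3, u_6 = 18, u_7 = 12.
Since u_7 = u_0 = 12, the sequence is periodic with period 7.
The value 6 first appears (with n ≥ 1) at u_1.

1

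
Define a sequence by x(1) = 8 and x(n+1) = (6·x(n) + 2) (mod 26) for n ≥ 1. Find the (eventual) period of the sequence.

We have x(1) = 8,  x(2) = 24,  x(3) = 16,  x(4) = 20,  x(5) = 18,  x(6) = 6,  x(7) = 12,  x(8) = 22,  x(9) = 4,  x(10) = 0,  x(11) = 2,  x(12) = 14,  x(13) = 8.
Since x(13) = x(1) = 8, the sequence is periodic with period 12.

12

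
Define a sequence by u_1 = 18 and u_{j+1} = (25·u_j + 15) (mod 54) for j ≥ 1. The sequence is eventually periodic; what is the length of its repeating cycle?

Listing terms: u_1 = 18, u_2 = 33, u_3 = 30, u_4 = 9, u_5 = 24, u_6 = 21, u_7 = 0, u_8 = 15, u_9 = 12, u_{10} = 45, u_{11} = 6, u_{12} = 3, u_{13} = 36, u_{14} = 51, u_{15} = 48, u_{16} = 27, u_{17} = 42, u_{18} = 39, u_{19} = 18.
The sequence repeats with period 18.

18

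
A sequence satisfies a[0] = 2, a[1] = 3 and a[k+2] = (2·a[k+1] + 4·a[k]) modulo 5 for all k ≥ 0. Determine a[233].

0

Computing terms: a[0] = 2, a[1] = 3, a[2] = 4, a[3] = 0, a[4] = 1, a[5] = 2, a[6] = 3.
Since (a[5], a[6]) = (a[0], a[1]) = (2, 3) (two consecutive terms determine the rest), the sequence is periodic with period 5.
(233 - 0) mod 5 = 3, so a[233] = a[3] = 0.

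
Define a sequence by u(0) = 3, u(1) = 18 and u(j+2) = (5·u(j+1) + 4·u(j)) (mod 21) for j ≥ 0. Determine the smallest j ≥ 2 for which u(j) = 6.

6

We have u(0) = 3; u(1) = 18; u(2) = 18; u(3) = 15; u(4) = 0; u(5) = 18; u(6) = 6; u(7) = 18; u(8) = 9; u(9) = 12; u(10) = 12; u(11) = 3; u(12) = 0; u(13) = 12; u(14) = 18; u(15) = 12; u(16) = 6; u(17) = 15; u(18) = 15; u(19) = 9; u(20) = 0; u(21) = 15; u(22) = 12; u(23) = 15; u(24) = 18; u(25) = 3; u(26) = 3; u(27) = 6; u(28) = 0; u(29) = 3; u(30) = 15; u(31) = 3; u(32) = 12; u(33) = 9; u(34) = 9; u(35) = 18; u(36) = 0; u(37) = 9; u(38) = 3; u(39) = 9; u(40) = 15; u(41) = 6; u(42) = 6; u(43) = 12; u(44) = 0; u(45) = 6; u(46) = 9; u(47) = 6; u(48) = 3; u(49) = 18.
The sequence repeats with period 48.
The value 6 first appears (with j ≥ 2) at u(6).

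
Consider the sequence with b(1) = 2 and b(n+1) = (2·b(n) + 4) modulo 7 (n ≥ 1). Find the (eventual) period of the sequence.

Computing terms: b(1) = 2; b(2) = 1; b(3) = 6; b(4) = 2.
Since b(4) = b(1) = 2, the sequence is periodic with period 3.

3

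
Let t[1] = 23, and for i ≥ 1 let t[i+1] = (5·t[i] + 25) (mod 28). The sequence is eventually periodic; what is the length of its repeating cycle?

12

Computing terms: t[1] = 23; t[2] = 0; t[3] = 25; t[4] = 10; t[5] = 19; t[6] = 8; t[7] = 9; t[8] = 14; t[9] = 11; t[10] = 24; t[11] = 5; t[12] = 22; t[13] = 23.
The sequence repeats with period 12.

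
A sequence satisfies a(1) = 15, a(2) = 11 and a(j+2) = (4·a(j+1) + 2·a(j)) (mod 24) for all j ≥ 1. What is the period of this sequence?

6

Computing terms: a(1) = 15, a(2) = 11, a(3) = 2, a(4) = 6, a(5) = 4, a(6) = 4, a(7) = 0, a(8) = 8, a(9) = 8, a(10) = 0, a(11) = 16, a(12) = 16, a(13) = 0, a(14) = 8.
Since (a(13), a(14)) = (a(7), a(8)) = (0, 8) (two consecutive terms determine the rest), the sequence is eventually periodic: after a pre-period of length 6 it cycles with period 6.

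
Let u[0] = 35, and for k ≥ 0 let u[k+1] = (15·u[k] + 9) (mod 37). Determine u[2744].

Computing terms: u[0] = 35, u[1] = 16, u[2] = 27, u[3] = 7, u[4] = 3, u[5] = 17, u[6] = 5, u[7] = 10, u[8] = 11, u[9] = 26, u[10] = 29, u[11] = 0, u[12] = 9, u[13] = 33, u[14] = 23, u[15] = 21, u[16] = 28, u[17] = 22, u[18] = 6, u[19] = 25, u[20] = 14, u[21] = 34, u[22] = 1, u[23] = 24, u[24] = 36, u[25] = 31, u[26] = 30, u[27] = 15, u[28] = 12, u[29] = 4, u[30] = 32, u[31] = 8, u[32] = 18, u[33] = 20, u[34] = 13, u[35] = 19, u[36] = 35.
The sequence repeats with period 36.
(2744 - 0) mod 36 = 8, so u[2744] = u[8] = 11.

11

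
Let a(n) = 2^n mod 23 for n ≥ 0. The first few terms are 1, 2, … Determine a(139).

We have a(0) = 1; a(1) = 2; a(2) = 4; a(3) = 8; a(4) = 16; a(5) = 9; a(6) = 18; a(7) = 13; a(8) = 3; a(9) = 6; a(10) = 12; a(11) = 1.
The sequence repeats with period 11.
So a(139) = a(0 + ((139-0) mod 11)) = a(7) = 13.

13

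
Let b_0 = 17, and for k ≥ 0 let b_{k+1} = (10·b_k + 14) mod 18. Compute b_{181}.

4

We have b_0 = 17, b_1 = 4, b_2 = 0, b_3 = 14, b_4 = 10, b_5 = 6, b_6 = 2, b_7 = 16, b_8 = 12, b_9 = 8, b_{10} = 4.
Since b_{10} = b_1 = 4, the sequence is eventually periodic: after a pre-period of length 1 it cycles with period 9.
For k ≥ 1, b_k depends only on (k - 1) mod 9. (181 - 1) mod 9 = 0, so b_{181} = b_1 = 4.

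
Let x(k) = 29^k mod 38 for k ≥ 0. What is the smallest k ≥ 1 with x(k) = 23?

We have x(0) = 1, x(1) = 29, x(2) = 5, x(3) = 31, x(4) = 25, x(5) = 3, x(6) = 11, x(7) = 15, x(8) = 17, x(9) = 37, x(10) = 9, x(11) = 33, x(12) = 7, x(13) = 13, x(14) = 35, x(15) = 27, x(16) = 23, x(17) = 21, x(18) = 1.
Since x(18) = x(0) = 1, the sequence is periodic with period 18.
The value 23 first appears (with k ≥ 1) at x(16).

16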